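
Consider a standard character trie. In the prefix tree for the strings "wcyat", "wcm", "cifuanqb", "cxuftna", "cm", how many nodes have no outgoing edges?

A leaf is a node with no children — equivalently, the end of a word that is not a proper prefix of any other stored word.
Those words: "cifuanqb", "cm", "cxuftna", "wcm", "wcyat"
Leaf count: 5

5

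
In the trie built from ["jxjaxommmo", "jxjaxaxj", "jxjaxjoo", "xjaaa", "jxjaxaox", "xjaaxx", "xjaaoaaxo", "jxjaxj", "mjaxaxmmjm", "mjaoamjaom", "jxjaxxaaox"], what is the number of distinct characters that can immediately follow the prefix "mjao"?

1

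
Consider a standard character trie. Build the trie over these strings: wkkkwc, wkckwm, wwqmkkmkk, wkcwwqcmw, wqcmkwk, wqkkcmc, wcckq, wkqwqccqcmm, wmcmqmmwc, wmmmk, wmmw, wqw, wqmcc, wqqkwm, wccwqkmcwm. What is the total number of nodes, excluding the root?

Count nodes per top-level branch (shared prefixes stored once):
  'w'-branch (wcckq, wccwqkmcwm, wkckwm, wkcwwqcmw, wkkkwc, wkqwqccqcmm, wmcmqmmwc, wmmmk, wmmw, wqcmkwk, wqkkcmc, wqmcc, wqqkwm, wqw, wwqmkkmkk): 75 nodes
Sum: 75

75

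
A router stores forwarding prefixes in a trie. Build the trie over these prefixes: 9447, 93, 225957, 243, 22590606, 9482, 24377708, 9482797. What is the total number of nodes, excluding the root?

27

Count nodes per top-level branch (shared prefixes stored once):
  '2'-branch (22590606, 225957, 243, 24377708): 17 nodes
  '9'-branch (93, 9447, 9482, 9482797): 10 nodes
Sum: 27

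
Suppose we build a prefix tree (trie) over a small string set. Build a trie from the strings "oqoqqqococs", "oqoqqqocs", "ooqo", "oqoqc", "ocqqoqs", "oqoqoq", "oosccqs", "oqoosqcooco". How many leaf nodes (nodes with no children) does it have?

A leaf is a node with no children — equivalently, the end of a word that is not a proper prefix of any other stored word.
Those words: "ocqqoqs", "ooqo", "oosccqs", "oqoosqcooco", "oqoqc", "oqoqoq", "oqoqqqococs", "oqoqqqocs"
Leaf count: 8

8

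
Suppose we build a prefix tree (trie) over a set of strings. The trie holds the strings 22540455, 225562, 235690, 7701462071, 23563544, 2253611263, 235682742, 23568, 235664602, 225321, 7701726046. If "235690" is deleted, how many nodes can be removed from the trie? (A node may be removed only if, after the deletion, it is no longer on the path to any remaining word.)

2

Walk "235690" from the leaf back toward the root, removing each node that no remaining word uses.
The suffix "90" (2 nodes) is used only by "235690"; the node for "2356" still has the child "3", so pruning stops there.
Nodes removed: 2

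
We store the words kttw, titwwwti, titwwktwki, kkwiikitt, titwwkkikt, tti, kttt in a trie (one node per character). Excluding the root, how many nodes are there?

Trace insertions, counting only characters that open a new branch:
  "kttw" → 4 new (k, t, t, w)
  "titwwwti" → 8 new (t, i, t, w, w, w, t, i)
  "titwwktwki" → prefix "titww" already present; 5 new (k, t, w, k, i)
  "kkwiikitt" → prefix "k" already present; 8 new (k, w, i, i, k, i, t, t)
  "titwwkkikt" → prefix "titwwk" already present; 4 new (k, i, k, t)
  "tti" → prefix "t" already present; 2 new (t, i)
  "kttt" → prefix "ktt" already present; 1 new (t)
Total nodes = 4 + 8 + 5 + 8 + 4 + 2 + 1 = 32

32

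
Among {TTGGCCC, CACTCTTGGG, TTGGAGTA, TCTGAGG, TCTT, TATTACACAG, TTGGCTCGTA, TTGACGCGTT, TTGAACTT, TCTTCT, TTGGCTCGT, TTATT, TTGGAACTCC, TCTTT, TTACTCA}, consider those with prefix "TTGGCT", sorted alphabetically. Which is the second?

DFS of the "TTGGCT" subtree visits, in order: "TTGGCTCGT", "TTGGCTCGTA"
Position 2: TTGGCTCGTA

TTGGCTCGTA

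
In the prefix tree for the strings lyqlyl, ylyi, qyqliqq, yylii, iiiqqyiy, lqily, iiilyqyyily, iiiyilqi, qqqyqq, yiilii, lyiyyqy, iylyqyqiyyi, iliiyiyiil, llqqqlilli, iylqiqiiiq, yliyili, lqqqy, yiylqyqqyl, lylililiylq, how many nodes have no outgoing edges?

19

Leaves are exactly the stored words that no other stored word extends.
Those words: "iiilyqyyily", "iiiqqyiy", "iiiyilqi", "iliiyiyiil", "iylqiqiiiq", "iylyqyqiyyi", "llqqqlilli", "lqily", "lqqqy", "lyiyyqy", "lylililiylq", "lyqlyl", "qqqyqq", "qyqliqq", "yiilii", "yiylqyqqyl", "yliyili", "ylyi", "yylii"
Leaf count: 19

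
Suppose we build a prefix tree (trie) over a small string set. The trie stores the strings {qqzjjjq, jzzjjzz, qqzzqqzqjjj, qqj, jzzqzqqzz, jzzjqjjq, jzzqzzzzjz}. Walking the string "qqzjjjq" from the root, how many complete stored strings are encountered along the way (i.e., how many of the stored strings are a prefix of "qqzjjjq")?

1

Check each prefix of "qqzjjjq" against the stored set — each match is an end-marker on the path.
Prefixes of the query that are stored words: "qqzjjjq"
Count: 1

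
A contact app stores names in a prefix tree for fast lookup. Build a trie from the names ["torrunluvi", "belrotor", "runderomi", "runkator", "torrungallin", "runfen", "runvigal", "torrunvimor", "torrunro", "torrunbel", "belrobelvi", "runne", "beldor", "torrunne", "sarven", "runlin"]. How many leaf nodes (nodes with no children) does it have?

16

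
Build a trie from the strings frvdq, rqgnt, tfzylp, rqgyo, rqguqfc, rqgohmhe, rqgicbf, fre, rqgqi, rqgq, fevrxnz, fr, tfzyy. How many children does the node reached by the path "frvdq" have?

0

The children of the "frvdq" node are the distinct next characters among strings starting with "frvdq".
No stored string extends past "frvdq".
That node has 0 child edges.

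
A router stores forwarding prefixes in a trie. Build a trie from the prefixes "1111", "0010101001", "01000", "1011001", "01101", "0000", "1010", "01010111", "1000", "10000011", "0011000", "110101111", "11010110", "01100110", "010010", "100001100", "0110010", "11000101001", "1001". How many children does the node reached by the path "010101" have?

1

Follow the path "010101" to its node, then look at its outgoing edges.
Distinct next characters after "010101": 1.
That node has 1 child edge.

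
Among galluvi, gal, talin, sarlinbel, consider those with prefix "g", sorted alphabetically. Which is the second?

Words with prefix "g", in lexicographic order: "gal", "galluvi"
The 2nd is galluvi.

galluvi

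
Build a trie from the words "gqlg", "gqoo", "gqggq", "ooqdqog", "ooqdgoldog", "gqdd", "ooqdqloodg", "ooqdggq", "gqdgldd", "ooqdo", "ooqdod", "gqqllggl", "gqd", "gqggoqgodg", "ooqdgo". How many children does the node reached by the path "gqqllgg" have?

1

The children of the "gqqllgg" node are the distinct next characters among strings starting with "gqqllgg".
Characters that immediately follow "gqqllgg" among the stored strings: {l}.
That node has 1 child edge.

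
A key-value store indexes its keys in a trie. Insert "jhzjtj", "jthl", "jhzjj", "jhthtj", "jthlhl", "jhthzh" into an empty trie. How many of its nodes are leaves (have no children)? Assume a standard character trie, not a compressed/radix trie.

A leaf is a node with no children — equivalently, the end of a word that is not a proper prefix of any other stored word.
Those words: "jhthtj", "jhthzh", "jhzjj", "jhzjtj", "jthlhl"
Leaf count: 5

5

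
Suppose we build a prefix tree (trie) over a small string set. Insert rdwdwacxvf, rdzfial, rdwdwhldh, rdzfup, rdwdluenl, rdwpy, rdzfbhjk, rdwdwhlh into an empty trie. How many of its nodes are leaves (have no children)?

Leaves are exactly the stored words that no other stored word extends.
Those words: "rdwdluenl", "rdwdwacxvf", "rdwdwhldh", "rdwdwhlh", "rdwpy", "rdzfbhjk", "rdzfial", "rdzfup"
Leaf count: 8

8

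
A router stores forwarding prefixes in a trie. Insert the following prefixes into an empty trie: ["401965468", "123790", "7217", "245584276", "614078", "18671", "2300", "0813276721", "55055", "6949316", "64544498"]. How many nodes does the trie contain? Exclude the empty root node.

Count nodes per top-level branch (shared prefixes stored once):
  '0'-branch (0813276721): 10 nodes
  '1'-branch (123790, 18671): 10 nodes
  '2'-branch (2300, 245584276): 12 nodes
  '4'-branch (401965468): 9 nodes
  '5'-branch (55055): 5 nodes
  '6'-branch (614078, 64544498, 6949316): 19 nodes
  '7'-branch (7217): 4 nodes
Sum: 69

69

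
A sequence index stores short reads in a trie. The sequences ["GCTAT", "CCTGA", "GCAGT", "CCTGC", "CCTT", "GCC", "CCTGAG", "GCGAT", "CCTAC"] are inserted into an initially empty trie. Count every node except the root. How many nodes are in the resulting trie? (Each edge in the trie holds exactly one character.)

For each word, the new-node count is its length minus the longest prefix already in the trie:
  "GCTAT" → 5 new (G, C, T, A, T)
  "CCTGA" → 5 new (C, C, T, G, A)
  "GCAGT" → prefix "GC" already present; 3 new (A, G, T)
  "CCTGC" → prefix "CCTG" already present; 1 new (C)
  "CCTT" → prefix "CCT" already present; 1 new (T)
  "GCC" → prefix "GC" already present; 1 new (C)
  "CCTGAG" → prefix "CCTGA" already present; 1 new (G)
  "GCGAT" → prefix "GC" already present; 3 new (G, A, T)
  "CCTAC" → prefix "CCT" already present; 2 new (A, C)
Total nodes = 5 + 5 + 3 + 1 + 1 + 1 + 1 + 3 + 2 = 22

22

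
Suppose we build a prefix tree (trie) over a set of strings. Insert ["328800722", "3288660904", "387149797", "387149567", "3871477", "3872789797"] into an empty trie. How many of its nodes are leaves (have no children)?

6

Leaves are exactly the stored words that no other stored word extends.
Those words: "328800722", "3288660904", "3871477", "387149567", "387149797", "3872789797"
Leaf count: 6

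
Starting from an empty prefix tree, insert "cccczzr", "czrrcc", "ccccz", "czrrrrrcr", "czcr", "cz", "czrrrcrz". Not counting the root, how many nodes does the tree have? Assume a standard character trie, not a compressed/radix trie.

22

Trie structure (* marks end of a word):
(root)
└─ c
   ├─ c
   │  └─ c
   │     └─ c
   │        └─ z *
   │           └─ z
   │              └─ r *
   └─ z *
      ├─ c
      │  └─ r *
      └─ r
         └─ r
            ├─ c
            │  └─ c *
            └─ r
               ├─ c
               │  └─ r
               │     └─ z *
               └─ r
                  └─ r
                     └─ c
                        └─ r *
Counting every labelled node above: 22.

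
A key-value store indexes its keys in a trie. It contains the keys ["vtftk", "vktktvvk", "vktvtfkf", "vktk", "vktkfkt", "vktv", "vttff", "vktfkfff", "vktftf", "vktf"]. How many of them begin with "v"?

Filter for entries beginning with "v":
Matches: "vktf", "vktfkfff", "vktftf", "vktk", "vktkfkt", "vktktvvk", "vktv", "vktvtfkf", "vtftk", "vttff"
Count: 10

10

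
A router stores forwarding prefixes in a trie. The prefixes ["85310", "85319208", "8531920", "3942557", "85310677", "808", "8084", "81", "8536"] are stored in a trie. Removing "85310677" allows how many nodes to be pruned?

After clearing the end-marker at "85310677", prune upward until reaching a node still needed by another word.
The suffix "677" (3 nodes) is used only by "85310677"; "85310" is itself a stored word, so pruning stops there.
Nodes removed: 3

3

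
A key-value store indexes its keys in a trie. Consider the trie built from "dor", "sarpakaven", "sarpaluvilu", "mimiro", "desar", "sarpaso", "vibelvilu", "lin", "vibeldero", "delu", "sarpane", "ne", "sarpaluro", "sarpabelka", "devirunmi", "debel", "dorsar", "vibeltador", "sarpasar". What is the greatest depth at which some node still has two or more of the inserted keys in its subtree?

7

Look for the deepest trie node that still has at least two words in its subtree.
"sarpaluro" and "sarpaluvilu" agree on "sarpalu" (7 characters) before diverging; nothing deeper is shared.
Longest shared-prefix length: 7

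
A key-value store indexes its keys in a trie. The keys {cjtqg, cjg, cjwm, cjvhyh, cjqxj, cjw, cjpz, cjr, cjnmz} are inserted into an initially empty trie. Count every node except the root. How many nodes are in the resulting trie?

21

Trace insertions, counting only characters that open a new branch:
  "cjtqg" → 5 new (c, j, t, q, g)
  "cjg" → prefix "cj" already present; 1 new (g)
  "cjwm" → prefix "cj" already present; 2 new (w, m)
  "cjvhyh" → prefix "cj" already present; 4 new (v, h, y, h)
  "cjqxj" → prefix "cj" already present; 3 new (q, x, j)
  "cjw" → prefix "cjw" already present; 0 new (none)
  "cjpz" → prefix "cj" already present; 2 new (p, z)
  "cjr" → prefix "cj" already present; 1 new (r)
  "cjnmz" → prefix "cj" already present; 3 new (n, m, z)
Total nodes = 5 + 1 + 2 + 4 + 3 + 0 + 2 + 1 + 3 = 21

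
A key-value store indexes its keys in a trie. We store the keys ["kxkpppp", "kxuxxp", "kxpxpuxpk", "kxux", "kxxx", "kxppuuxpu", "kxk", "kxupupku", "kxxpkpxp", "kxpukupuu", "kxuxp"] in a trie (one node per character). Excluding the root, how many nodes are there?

43

Count nodes per top-level branch (shared prefixes stored once):
  'k'-branch (kxk, kxkpppp, kxppuuxpu, kxpukupuu, kxpxpuxpk, kxupupku, kxux, kxuxp, kxuxxp, kxxpkpxp, kxxx): 43 nodes
Sum: 43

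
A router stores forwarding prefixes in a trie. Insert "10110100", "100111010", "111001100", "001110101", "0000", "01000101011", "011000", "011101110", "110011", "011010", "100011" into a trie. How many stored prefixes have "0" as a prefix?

6

Walk to "0"; the words in its subtree are exactly those with that prefix.
Words under "0": 0000, 001110101, 01000101011, 011000, 011010, 011101110
Count: 6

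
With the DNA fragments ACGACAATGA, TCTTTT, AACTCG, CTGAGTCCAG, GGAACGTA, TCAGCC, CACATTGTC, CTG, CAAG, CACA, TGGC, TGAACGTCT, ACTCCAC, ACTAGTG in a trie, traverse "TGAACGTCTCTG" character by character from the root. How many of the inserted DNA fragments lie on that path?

Walk "TGAACGTCTCTG" from the root; an end-of-word marker is hit whenever a stored word is a prefix of "TGAACGTCTCTG".
Prefixes of the query that are stored words: "TGAACGTCT"
Count: 1

1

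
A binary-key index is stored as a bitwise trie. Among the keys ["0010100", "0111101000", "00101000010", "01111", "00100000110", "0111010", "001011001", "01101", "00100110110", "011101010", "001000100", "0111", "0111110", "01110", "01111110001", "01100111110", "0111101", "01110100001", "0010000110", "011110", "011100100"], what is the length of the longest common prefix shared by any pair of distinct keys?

Equivalently: take the maximum, over all pairs, of their longest common prefix length.
"00100000110" and "0010000110" agree on "0010000" (7 characters) before diverging; nothing deeper is shared.
Longest shared-prefix length: 7

7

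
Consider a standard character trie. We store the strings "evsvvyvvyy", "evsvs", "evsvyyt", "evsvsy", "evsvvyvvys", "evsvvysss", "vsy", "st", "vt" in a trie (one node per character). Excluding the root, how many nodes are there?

Insert word by word; a character creates a node only if that edge doesn't already exist:
  "evsvvyvvyy" → 10 new (e, v, s, v, v, y, v, v, y, y)
  "evsvs" → prefix "evsv" already present; 1 new (s)
  "evsvyyt" → prefix "evsv" already present; 3 new (y, y, t)
  "evsvsy" → prefix "evsvs" already present; 1 new (y)
  "evsvvyvvys" → prefix "evsvvyvvy" already present; 1 new (s)
  "evsvvysss" → prefix "evsvvy" already present; 3 new (s, s, s)
  "vsy" → 3 new (v, s, y)
  "st" → 2 new (s, t)
  "vt" → prefix "v" already present; 1 new (t)
Total nodes = 10 + 1 + 3 + 1 + 1 + 3 + 3 + 2 + 1 = 25

25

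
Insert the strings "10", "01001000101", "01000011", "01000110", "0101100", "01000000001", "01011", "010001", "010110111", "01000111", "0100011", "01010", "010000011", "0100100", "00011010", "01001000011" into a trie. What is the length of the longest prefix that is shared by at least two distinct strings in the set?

Look for the deepest trie node that still has at least two words in its subtree.
e.g. "01001000011" and "01001000101" share the prefix "01001000" of length 8; no pair shares a longer one.
Longest shared-prefix length: 8

8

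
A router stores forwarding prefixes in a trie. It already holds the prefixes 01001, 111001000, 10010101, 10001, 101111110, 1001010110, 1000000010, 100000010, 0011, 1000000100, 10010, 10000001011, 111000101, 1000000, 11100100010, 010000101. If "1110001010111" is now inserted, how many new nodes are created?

4

"111000101" is already a path in the trie; the remaining "0111" must be added.
Each of the 4 remaining characters creates one node.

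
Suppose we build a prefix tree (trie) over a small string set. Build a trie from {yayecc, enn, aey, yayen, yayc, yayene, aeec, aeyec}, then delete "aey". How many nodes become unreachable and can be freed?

0

A node on "aey"'s path can go only if nothing else ends at it or branches off below it.
Every node on "aey" is still needed (e.g. by "aeyec"), so nothing is freed.
Nodes removed: 0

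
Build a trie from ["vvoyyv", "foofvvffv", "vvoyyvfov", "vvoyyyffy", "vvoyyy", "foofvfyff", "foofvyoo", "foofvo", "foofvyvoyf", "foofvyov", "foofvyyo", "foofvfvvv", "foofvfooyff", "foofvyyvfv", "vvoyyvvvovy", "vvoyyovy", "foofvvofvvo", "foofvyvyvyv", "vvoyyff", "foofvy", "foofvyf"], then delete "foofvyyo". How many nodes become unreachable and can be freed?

1

After clearing the end-marker at "foofvyyo", prune upward until reaching a node still needed by another word.
The suffix "o" (1 node) is used only by "foofvyyo"; the node for "foofvyy" still has the child "v", so pruning stops there.
Nodes removed: 1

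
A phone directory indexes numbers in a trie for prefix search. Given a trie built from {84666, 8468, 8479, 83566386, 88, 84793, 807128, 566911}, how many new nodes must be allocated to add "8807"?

2

The longest prefix of "8807" already in the trie is "88" (length 2).
So 4 − 2 = 2 new nodes.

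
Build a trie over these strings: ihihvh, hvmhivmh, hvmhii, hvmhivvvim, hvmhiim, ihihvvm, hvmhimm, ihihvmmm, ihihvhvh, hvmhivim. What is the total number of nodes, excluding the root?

Trie structure (* marks end of a word):
(root)
├─ h
│  └─ v
│     └─ m
│        └─ h
│           └─ i
│              ├─ i *
│              │  └─ m *
│              ├─ m
│              │  └─ m *
│              └─ v
│                 ├─ i
│                 │  └─ m *
│                 ├─ m
│                 │  └─ h *
│                 └─ v
│                    └─ v
│                       └─ i
│                          └─ m *
└─ i
   └─ h
      └─ i
         └─ h
            └─ v
               ├─ h *
               │  └─ v
               │     └─ h *
               ├─ m
               │  └─ m
               │     └─ m *
               └─ v
                  └─ m *
Counting every labelled node above: 31.

31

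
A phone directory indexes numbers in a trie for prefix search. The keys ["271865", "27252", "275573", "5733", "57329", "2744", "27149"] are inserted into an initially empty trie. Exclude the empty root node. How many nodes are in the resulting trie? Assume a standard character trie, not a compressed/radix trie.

For each word, the new-node count is its length minus the longest prefix already in the trie:
  "271865" → 6 new (2, 7, 1, 8, 6, 5)
  "27252" → prefix "27" already present; 3 new (2, 5, 2)
  "275573" → prefix "27" already present; 4 new (5, 5, 7, 3)
  "5733" → 4 new (5, 7, 3, 3)
  "57329" → prefix "573" already present; 2 new (2, 9)
  "2744" → prefix "27" already present; 2 new (4, 4)
  "27149" → prefix "271" already present; 2 new (4, 9)
Total nodes = 6 + 3 + 4 + 4 + 2 + 2 + 2 = 23

23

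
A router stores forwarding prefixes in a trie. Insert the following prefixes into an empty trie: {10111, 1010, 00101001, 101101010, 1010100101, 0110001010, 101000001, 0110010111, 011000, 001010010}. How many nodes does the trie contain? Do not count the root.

45

For each word, the new-node count is its length minus the longest prefix already in the trie:
  "10111" → 5 new (1, 0, 1, 1, 1)
  "1010" → prefix "101" already present; 1 new (0)
  "00101001" → 8 new (0, 0, 1, 0, 1, 0, 0, 1)
  "101101010" → prefix "1011" already present; 5 new (0, 1, 0, 1, 0)
  "1010100101" → prefix "1010" already present; 6 new (1, 0, 0, 1, 0, 1)
  "0110001010" → prefix "0" already present; 9 new (1, 1, 0, 0, 0, 1, 0, 1, 0)
  "101000001" → prefix "1010" already present; 5 new (0, 0, 0, 0, 1)
  "0110010111" → prefix "01100" already present; 5 new (1, 0, 1, 1, 1)
  "011000" → prefix "011000" already present; 0 new (none)
  "001010010" → prefix "00101001" already present; 1 new (0)
Total nodes = 5 + 1 + 8 + 5 + 6 + 9 + 5 + 5 + 0 + 1 = 45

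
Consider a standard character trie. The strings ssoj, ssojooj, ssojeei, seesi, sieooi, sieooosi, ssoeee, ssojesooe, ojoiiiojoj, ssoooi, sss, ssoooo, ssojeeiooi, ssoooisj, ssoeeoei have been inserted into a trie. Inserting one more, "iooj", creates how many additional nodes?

4

"iooj" shares no prefix with any stored word, so all 4 characters open new nodes.
4 − 0 = 4 new nodes.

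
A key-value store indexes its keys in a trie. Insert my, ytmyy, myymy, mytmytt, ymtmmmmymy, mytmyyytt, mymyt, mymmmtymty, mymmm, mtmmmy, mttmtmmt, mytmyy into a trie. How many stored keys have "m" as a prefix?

Walk to "m"; the words in its subtree are exactly those with that prefix.
Matches: "mtmmmy", "mttmtmmt", "my", "mymmm", "mymmmtymty", "mymyt", "mytmytt", "mytmyy", "mytmyyytt", "myymy"
Count: 10

10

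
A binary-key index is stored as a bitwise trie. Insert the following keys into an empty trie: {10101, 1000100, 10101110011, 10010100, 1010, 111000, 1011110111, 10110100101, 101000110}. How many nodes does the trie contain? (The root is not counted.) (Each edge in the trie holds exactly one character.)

45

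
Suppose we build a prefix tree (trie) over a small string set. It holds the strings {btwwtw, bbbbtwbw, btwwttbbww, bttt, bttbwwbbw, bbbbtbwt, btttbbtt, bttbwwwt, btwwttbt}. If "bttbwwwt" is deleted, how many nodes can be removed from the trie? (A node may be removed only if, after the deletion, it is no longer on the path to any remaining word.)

2

Walk "bttbwwwt" from the leaf back toward the root, removing each node that no remaining word uses.
The suffix "wt" (2 nodes) is used only by "bttbwwwt"; the node for "bttbww" still has the child "b", so pruning stops there.
Nodes removed: 2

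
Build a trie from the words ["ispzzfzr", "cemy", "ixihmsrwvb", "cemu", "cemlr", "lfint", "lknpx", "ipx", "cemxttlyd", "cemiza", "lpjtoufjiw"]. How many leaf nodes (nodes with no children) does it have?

11

Leaves are exactly the stored words that no other stored word extends.
Those words: "cemiza", "cemlr", "cemu", "cemxttlyd", "cemy", "ipx", "ispzzfzr", "ixihmsrwvb", "lfint", "lknpx", "lpjtoufjiw"
Leaf count: 11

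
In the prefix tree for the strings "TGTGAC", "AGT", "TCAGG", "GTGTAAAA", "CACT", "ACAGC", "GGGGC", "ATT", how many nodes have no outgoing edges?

8

Leaves are exactly the stored words that no other stored word extends.
Those words: "ACAGC", "AGT", "ATT", "CACT", "GGGGC", "GTGTAAAA", "TCAGG", "TGTGAC"
Leaf count: 8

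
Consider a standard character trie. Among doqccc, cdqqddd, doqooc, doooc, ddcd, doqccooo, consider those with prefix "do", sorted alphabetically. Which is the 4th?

Filter for "do…" and sort: "doooc", "doqccc", "doqccooo", "doqooc"
Position 4: doqooc

doqooc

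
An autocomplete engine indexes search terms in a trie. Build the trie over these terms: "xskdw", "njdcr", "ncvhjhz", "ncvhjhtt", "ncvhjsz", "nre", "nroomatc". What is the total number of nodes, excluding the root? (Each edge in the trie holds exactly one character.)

Trace insertions, counting only characters that open a new branch:
  "xskdw" → 5 new (x, s, k, d, w)
  "njdcr" → 5 new (n, j, d, c, r)
  "ncvhjhz" → prefix "n" already present; 6 new (c, v, h, j, h, z)
  "ncvhjhtt" → prefix "ncvhjh" already present; 2 new (t, t)
  "ncvhjsz" → prefix "ncvhj" already present; 2 new (s, z)
  "nre" → prefix "n" already present; 2 new (r, e)
  "nroomatc" → prefix "nr" already present; 6 new (o, o, m, a, t, c)
Total nodes = 5 + 5 + 6 + 2 + 2 + 2 + 6 = 28

28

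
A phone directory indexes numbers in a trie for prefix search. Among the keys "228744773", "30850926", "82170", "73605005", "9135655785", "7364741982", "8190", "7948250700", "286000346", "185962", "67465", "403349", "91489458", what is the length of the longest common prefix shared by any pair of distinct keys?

3

Look for the deepest trie node that still has at least two words in its subtree.
e.g. "73605005" and "7364741982" share the prefix "736" of length 3; no pair shares a longer one.
Longest shared-prefix length: 3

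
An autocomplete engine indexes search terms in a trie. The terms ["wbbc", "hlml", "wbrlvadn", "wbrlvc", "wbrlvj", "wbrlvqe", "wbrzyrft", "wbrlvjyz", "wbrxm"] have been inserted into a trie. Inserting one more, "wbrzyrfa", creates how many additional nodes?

"wbrzyrf" is already a path in the trie; the remaining "a" must be added.
New nodes needed: |"wbrzyrfa"| − 7 = 8 − 7 = 1.

1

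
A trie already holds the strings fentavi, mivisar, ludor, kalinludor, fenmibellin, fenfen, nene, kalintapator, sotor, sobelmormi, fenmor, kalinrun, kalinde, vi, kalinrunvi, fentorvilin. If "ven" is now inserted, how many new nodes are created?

The longest prefix of "ven" already in the trie is "v" (length 1).
So 3 − 1 = 2 new nodes.

2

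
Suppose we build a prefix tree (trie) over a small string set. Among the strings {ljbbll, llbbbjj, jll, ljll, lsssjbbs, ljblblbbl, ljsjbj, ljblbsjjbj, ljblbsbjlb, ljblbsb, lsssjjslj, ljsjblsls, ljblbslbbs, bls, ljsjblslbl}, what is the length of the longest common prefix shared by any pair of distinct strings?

Equivalently: take the maximum, over all pairs, of their longest common prefix length.
"ljsjblslbl" and "ljsjblsls" agree on "ljsjblsl" (8 characters) before diverging; nothing deeper is shared.
Longest shared-prefix length: 8

8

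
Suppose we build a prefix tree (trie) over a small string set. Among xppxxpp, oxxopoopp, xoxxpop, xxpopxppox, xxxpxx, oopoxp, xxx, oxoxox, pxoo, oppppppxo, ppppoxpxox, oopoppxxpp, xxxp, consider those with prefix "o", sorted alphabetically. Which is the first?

Filter for "o…" and sort: "oopoppxxpp", "oopoxp", "oppppppxo", "oxoxox", "oxxopoopp"
The 1st is oopoppxxpp.

oopoppxxpp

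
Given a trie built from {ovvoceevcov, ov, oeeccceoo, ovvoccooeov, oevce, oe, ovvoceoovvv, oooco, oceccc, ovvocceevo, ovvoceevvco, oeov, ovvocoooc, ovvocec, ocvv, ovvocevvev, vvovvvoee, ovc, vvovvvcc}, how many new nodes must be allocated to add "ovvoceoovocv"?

"ovvoceoov" is already a path in the trie; the remaining "ocv" must be added.
New nodes needed: |"ovvoceoovocv"| − 9 = 12 − 9 = 3.

3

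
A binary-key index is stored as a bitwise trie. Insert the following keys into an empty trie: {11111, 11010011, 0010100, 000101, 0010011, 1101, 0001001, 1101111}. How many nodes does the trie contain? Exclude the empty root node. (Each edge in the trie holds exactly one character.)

Count nodes per top-level branch (shared prefixes stored once):
  '0'-branch (0001001, 000101, 0010011, 0010100): 16 nodes
  '1'-branch (1101, 11010011, 1101111, 11111): 14 nodes
Sum: 30

30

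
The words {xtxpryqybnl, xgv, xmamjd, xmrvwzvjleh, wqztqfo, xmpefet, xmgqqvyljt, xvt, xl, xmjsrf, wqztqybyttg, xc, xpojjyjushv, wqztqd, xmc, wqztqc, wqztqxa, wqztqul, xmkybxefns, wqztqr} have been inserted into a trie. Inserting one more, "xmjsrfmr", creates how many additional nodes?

"xmjsrf" is already a path in the trie; the remaining "mr" must be added.
New nodes needed: |"xmjsrfmr"| − 6 = 8 − 6 = 2.

2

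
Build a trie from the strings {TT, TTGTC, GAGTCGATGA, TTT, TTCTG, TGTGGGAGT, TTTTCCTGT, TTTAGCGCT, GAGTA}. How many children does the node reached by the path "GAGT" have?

2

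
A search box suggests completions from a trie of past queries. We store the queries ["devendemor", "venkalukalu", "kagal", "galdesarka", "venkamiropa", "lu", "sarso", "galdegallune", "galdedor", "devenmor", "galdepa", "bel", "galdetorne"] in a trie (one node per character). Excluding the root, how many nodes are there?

For each word, the new-node count is its length minus the longest prefix already in the trie:
  "devendemor" → 10 new (d, e, v, e, n, d, e, m, o, r)
  "venkalukalu" → 11 new (v, e, n, k, a, l, u, k, a, l, u)
  "kagal" → 5 new (k, a, g, a, l)
  "galdesarka" → 10 new (g, a, l, d, e, s, a, r, k, a)
  "venkamiropa" → prefix "venka" already present; 6 new (m, i, r, o, p, a)
  "lu" → 2 new (l, u)
  "sarso" → 5 new (s, a, r, s, o)
  "galdegallune" → prefix "galde" already present; 7 new (g, a, l, l, u, n, e)
  "galdedor" → prefix "galde" already present; 3 new (d, o, r)
  "devenmor" → prefix "deven" already present; 3 new (m, o, r)
  "galdepa" → prefix "galde" already present; 2 new (p, a)
  "bel" → 3 new (b, e, l)
  "galdetorne" → prefix "galde" already present; 5 new (t, o, r, n, e)
Total nodes = 10 + 11 + 5 + 10 + 6 + 2 + 5 + 7 + 3 + 3 + 2 + 3 + 5 = 72

72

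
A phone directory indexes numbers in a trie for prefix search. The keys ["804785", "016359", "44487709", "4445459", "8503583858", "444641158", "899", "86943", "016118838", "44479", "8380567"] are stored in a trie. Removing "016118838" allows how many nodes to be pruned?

A node on "016118838"'s path can go only if nothing else ends at it or branches off below it.
The suffix "118838" (6 nodes) is used only by "016118838"; the node for "016" still has the child "3", so pruning stops there.
Nodes removed: 6

6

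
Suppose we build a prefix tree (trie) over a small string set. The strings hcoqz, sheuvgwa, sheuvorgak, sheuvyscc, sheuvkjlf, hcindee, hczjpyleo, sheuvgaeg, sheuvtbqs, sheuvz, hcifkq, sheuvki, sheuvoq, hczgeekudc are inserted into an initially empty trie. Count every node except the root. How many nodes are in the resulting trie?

Insert word by word; a character creates a node only if that edge doesn't already exist:
  "hcoqz" → 5 new (h, c, o, q, z)
  "sheuvgwa" → 8 new (s, h, e, u, v, g, w, a)
  "sheuvorgak" → prefix "sheuv" already present; 5 new (o, r, g, a, k)
  "sheuvyscc" → prefix "sheuv" already present; 4 new (y, s, c, c)
  "sheuvkjlf" → prefix "sheuv" already present; 4 new (k, j, l, f)
  "hcindee" → prefix "hc" already present; 5 new (i, n, d, e, e)
  "hczjpyleo" → prefix "hc" already present; 7 new (z, j, p, y, l, e, o)
  "sheuvgaeg" → prefix "sheuvg" already present; 3 new (a, e, g)
  "sheuvtbqs" → prefix "sheuv" already present; 4 new (t, b, q, s)
  "sheuvz" → prefix "sheuv" already present; 1 new (z)
  "hcifkq" → prefix "hci" already present; 3 new (f, k, q)
  "sheuvki" → prefix "sheuvk" already present; 1 new (i)
  "sheuvoq" → prefix "sheuvo" already present; 1 new (q)
  "hczgeekudc" → prefix "hcz" already present; 7 new (g, e, e, k, u, d, c)
Total nodes = 5 + 8 + 5 + 4 + 4 + 5 + 7 + 3 + 4 + 1 + 3 + 1 + 1 + 7 = 58

58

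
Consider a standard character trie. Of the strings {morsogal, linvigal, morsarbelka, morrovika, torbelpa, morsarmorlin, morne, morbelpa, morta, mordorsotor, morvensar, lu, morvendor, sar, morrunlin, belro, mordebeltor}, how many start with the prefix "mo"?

12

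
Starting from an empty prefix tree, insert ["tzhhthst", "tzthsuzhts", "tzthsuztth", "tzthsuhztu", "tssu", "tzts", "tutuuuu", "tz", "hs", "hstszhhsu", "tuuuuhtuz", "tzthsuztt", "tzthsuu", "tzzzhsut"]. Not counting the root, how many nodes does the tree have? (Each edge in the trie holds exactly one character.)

For each word, the new-node count is its length minus the longest prefix already in the trie:
  "tzhhthst" → 8 new (t, z, h, h, t, h, s, t)
  "tzthsuzhts" → prefix "tz" already present; 8 new (t, h, s, u, z, h, t, s)
  "tzthsuztth" → prefix "tzthsuz" already present; 3 new (t, t, h)
  "tzthsuhztu" → prefix "tzthsu" already present; 4 new (h, z, t, u)
  "tssu" → prefix "t" already present; 3 new (s, s, u)
  "tzts" → prefix "tzt" already present; 1 new (s)
  "tutuuuu" → prefix "t" already present; 6 new (u, t, u, u, u, u)
  "tz" → prefix "tz" already present; 0 new (none)
  "hs" → 2 new (h, s)
  "hstszhhsu" → prefix "hs" already present; 7 new (t, s, z, h, h, s, u)
  "tuuuuhtuz" → prefix "tu" already present; 7 new (u, u, u, h, t, u, z)
  "tzthsuztt" → prefix "tzthsuztt" already present; 0 new (none)
  "tzthsuu" → prefix "tzthsu" already present; 1 new (u)
  "tzzzhsut" → prefix "tz" already present; 6 new (z, z, h, s, u, t)
Total nodes = 8 + 8 + 3 + 4 + 3 + 1 + 6 + 0 + 2 + 7 + 7 + 0 + 1 + 6 = 56

56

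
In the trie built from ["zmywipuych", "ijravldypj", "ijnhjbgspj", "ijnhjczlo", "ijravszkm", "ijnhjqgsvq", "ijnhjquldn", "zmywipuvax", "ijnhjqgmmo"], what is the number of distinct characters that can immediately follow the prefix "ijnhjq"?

2

The children of the "ijnhjq" node are the distinct next characters among strings starting with "ijnhjq".
Distinct next characters after "ijnhjq": g, u.
That node has 2 child edges.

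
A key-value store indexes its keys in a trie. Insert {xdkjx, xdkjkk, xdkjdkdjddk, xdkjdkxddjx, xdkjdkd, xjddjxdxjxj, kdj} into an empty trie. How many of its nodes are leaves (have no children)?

Leaves are exactly the stored words that no other stored word extends.
Those words: "kdj", "xdkjdkdjddk", "xdkjdkxddjx", "xdkjkk", "xdkjx", "xjddjxdxjxj"
Leaf count: 6

6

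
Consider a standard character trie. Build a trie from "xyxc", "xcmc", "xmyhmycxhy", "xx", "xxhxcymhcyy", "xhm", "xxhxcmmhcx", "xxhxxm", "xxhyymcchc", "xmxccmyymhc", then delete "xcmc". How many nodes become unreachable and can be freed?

A node on "xcmc"'s path can go only if nothing else ends at it or branches off below it.
The suffix "cmc" (3 nodes) is used only by "xcmc"; the node for "x" still has the child "y", so pruning stops there.
Nodes removed: 3

3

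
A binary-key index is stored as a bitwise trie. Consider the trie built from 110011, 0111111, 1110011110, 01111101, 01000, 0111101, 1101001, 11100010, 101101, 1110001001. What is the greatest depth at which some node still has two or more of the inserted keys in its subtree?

8

Equivalently: take the maximum, over all pairs, of their longest common prefix length.
e.g. "11100010" and "1110001001" share the prefix "11100010" of length 8; no pair shares a longer one.
Longest shared-prefix length: 8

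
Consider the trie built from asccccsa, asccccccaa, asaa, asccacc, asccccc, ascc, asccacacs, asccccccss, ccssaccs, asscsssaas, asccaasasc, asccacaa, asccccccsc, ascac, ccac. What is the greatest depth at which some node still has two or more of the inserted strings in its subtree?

9

Look for the deepest trie node that still has at least two words in its subtree.
e.g. "asccccccsc" and "asccccccss" share the prefix "asccccccs" of length 9; no pair shares a longer one.
Longest shared-prefix length: 9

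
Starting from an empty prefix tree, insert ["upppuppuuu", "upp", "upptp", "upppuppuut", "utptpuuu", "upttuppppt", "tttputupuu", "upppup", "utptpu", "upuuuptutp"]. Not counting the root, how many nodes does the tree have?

Count nodes per top-level branch (shared prefixes stored once):
  't'-branch (tttputupuu): 10 nodes
  'u'-branch (upp, upppup, upppuppuut, upppuppuuu, upptp, upttuppppt, upuuuptutp, utptpu, utptpuuu): 36 nodes
Sum: 46

46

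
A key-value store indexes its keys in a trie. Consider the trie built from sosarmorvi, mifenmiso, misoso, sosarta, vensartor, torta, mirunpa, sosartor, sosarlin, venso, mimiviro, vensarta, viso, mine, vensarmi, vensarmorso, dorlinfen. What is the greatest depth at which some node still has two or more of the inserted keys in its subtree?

7

The deepest shared node is where two words last agree before diverging.
"vensarmi" and "vensarmorso" agree on "vensarm" (7 characters) before diverging; nothing deeper is shared.
Longest shared-prefix length: 7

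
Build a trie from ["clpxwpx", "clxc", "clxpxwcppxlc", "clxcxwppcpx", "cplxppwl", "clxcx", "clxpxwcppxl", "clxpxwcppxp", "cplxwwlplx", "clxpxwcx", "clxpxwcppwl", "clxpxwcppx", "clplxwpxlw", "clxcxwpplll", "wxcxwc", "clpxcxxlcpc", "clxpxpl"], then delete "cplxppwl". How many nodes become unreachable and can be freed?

Walk "cplxppwl" from the leaf back toward the root, removing each node that no remaining word uses.
The suffix "ppwl" (4 nodes) is used only by "cplxppwl"; the node for "cplx" still has the child "w", so pruning stops there.
Nodes removed: 4

4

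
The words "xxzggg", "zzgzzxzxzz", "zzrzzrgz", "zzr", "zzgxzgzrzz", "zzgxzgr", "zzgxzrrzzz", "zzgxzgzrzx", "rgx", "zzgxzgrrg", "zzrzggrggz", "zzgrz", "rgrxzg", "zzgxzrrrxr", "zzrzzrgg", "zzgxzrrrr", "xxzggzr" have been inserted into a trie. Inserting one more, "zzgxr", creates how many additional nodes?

The longest prefix of "zzgxr" already in the trie is "zzgx" (length 4).
New nodes needed: |"zzgxr"| − 4 = 5 − 4 = 1.

1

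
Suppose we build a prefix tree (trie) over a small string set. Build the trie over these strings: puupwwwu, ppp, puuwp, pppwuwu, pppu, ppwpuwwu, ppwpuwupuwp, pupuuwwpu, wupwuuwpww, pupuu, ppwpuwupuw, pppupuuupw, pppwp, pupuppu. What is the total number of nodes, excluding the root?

Trace insertions, counting only characters that open a new branch:
  "puupwwwu" → 8 new (p, u, u, p, w, w, w, u)
  "ppp" → prefix "p" already present; 2 new (p, p)
  "puuwp" → prefix "puu" already present; 2 new (w, p)
  "pppwuwu" → prefix "ppp" already present; 4 new (w, u, w, u)
  "pppu" → prefix "ppp" already present; 1 new (u)
  "ppwpuwwu" → prefix "pp" already present; 6 new (w, p, u, w, w, u)
  "ppwpuwupuwp" → prefix "ppwpuw" already present; 5 new (u, p, u, w, p)
  "pupuuwwpu" → prefix "pu" already present; 7 new (p, u, u, w, w, p, u)
  "wupwuuwpww" → 10 new (w, u, p, w, u, u, w, p, w, w)
  "pupuu" → prefix "pupuu" already present; 0 new (none)
  "ppwpuwupuw" → prefix "ppwpuwupuw" already present; 0 new (none)
  "pppupuuupw" → prefix "pppu" already present; 6 new (p, u, u, u, p, w)
  "pppwp" → prefix "pppw" already present; 1 new (p)
  "pupuppu" → prefix "pupu" already present; 3 new (p, p, u)
Total nodes = 8 + 2 + 2 + 4 + 1 + 6 + 5 + 7 + 10 + 0 + 0 + 6 + 1 + 3 = 55

55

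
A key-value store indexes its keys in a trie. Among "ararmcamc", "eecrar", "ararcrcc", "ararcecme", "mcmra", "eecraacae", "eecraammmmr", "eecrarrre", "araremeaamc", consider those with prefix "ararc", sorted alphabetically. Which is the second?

ararcrcc

Words with prefix "ararc", in lexicographic order: "ararcecme", "ararcrcc"
The 2nd is ararcrcc.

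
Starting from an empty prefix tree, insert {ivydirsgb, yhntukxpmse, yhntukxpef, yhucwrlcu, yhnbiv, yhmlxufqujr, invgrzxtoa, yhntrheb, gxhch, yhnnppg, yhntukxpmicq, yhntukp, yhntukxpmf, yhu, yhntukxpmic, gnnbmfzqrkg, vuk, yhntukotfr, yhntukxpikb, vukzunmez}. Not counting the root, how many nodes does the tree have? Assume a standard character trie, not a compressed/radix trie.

Insert word by word; a character creates a node only if that edge doesn't already exist:
  "ivydirsgb" → 9 new (i, v, y, d, i, r, s, g, b)
  "yhntukxpmse" → 11 new (y, h, n, t, u, k, x, p, m, s, e)
  "yhntukxpef" → prefix "yhntukxp" already present; 2 new (e, f)
  "yhucwrlcu" → prefix "yh" already present; 7 new (u, c, w, r, l, c, u)
  "yhnbiv" → prefix "yhn" already present; 3 new (b, i, v)
  "yhmlxufqujr" → prefix "yh" already present; 9 new (m, l, x, u, f, q, u, j, r)
  "invgrzxtoa" → prefix "i" already present; 9 new (n, v, g, r, z, x, t, o, a)
  "yhntrheb" → prefix "yhnt" already present; 4 new (r, h, e, b)
  "gxhch" → 5 new (g, x, h, c, h)
  "yhnnppg" → prefix "yhn" already present; 4 new (n, p, p, g)
  "yhntukxpmicq" → prefix "yhntukxpm" already present; 3 new (i, c, q)
  "yhntukp" → prefix "yhntuk" already present; 1 new (p)
  "yhntukxpmf" → prefix "yhntukxpm" already present; 1 new (f)
  "yhu" → prefix "yhu" already present; 0 new (none)
  "yhntukxpmic" → prefix "yhntukxpmic" already present; 0 new (none)
  "gnnbmfzqrkg" → prefix "g" already present; 10 new (n, n, b, m, f, z, q, r, k, g)
  "vuk" → 3 new (v, u, k)
  "yhntukotfr" → prefix "yhntuk" already present; 4 new (o, t, f, r)
  "yhntukxpikb" → prefix "yhntukxp" already present; 3 new (i, k, b)
  "vukzunmez" → prefix "vuk" already present; 6 new (z, u, n, m, e, z)
Total nodes = 9 + 11 + 2 + 7 + 3 + 9 + 9 + 4 + 5 + 4 + 3 + 1 + 1 + 0 + 0 + 10 + 3 + 4 + 3 + 6 = 94

94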